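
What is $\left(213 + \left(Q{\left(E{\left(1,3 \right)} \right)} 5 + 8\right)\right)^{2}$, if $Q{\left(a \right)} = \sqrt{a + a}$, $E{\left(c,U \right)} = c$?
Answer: $48891 + 2210 \sqrt{2} \approx 52016.0$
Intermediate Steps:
$Q{\left(a \right)} = \sqrt{2} \sqrt{a}$ ($Q{\left(a \right)} = \sqrt{2 a} = \sqrt{2} \sqrt{a}$)
$\left(213 + \left(Q{\left(E{\left(1,3 \right)} \right)} 5 + 8\right)\right)^{2} = \left(213 + \left(\sqrt{2} \sqrt{1} \cdot 5 + 8\right)\right)^{2} = \left(213 + \left(\sqrt{2} \cdot 1 \cdot 5 + 8\right)\right)^{2} = \left(213 + \left(\sqrt{2} \cdot 5 + 8\right)\right)^{2} = \left(213 + \left(5 \sqrt{2} + 8\right)\right)^{2} = \left(213 + \left(8 + 5 \sqrt{2}\right)\right)^{2} = \left(221 + 5 \sqrt{2}\right)^{2}$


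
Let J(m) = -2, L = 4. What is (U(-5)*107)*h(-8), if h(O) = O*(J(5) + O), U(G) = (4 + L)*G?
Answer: -342400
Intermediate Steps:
U(G) = 8*G (U(G) = (4 + 4)*G = 8*G)
h(O) = O*(-2 + O)
(U(-5)*107)*h(-8) = ((8*(-5))*107)*(-8*(-2 - 8)) = (-40*107)*(-8*(-10)) = -4280*80 = -342400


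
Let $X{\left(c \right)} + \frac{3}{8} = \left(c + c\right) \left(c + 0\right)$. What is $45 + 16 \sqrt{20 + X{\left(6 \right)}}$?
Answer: $45 + 4 \sqrt{1466} \approx 198.15$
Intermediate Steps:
$X{\left(c \right)} = - \frac{3}{8} + 2 c^{2}$ ($X{\left(c \right)} = - \frac{3}{8} + \left(c + c\right) \left(c + 0\right) = - \frac{3}{8} + 2 c c = - \frac{3}{8} + 2 c^{2}$)
$45 + 16 \sqrt{20 + X{\left(6 \right)}} = 45 + 16 \sqrt{20 - \left(\frac{3}{8} - 2 \cdot 6^{2}\right)} = 45 + 16 \sqrt{20 + \left(- \frac{3}{8} + 2 \cdot 36\right)} = 45 + 16 \sqrt{20 + \left(- \frac{3}{8} + 72\right)} = 45 + 16 \sqrt{20 + \frac{573}{8}} = 45 + 16 \sqrt{\frac{733}{8}} = 45 + 16 \frac{\sqrt{1466}}{4} = 45 + 4 \sqrt{1466}$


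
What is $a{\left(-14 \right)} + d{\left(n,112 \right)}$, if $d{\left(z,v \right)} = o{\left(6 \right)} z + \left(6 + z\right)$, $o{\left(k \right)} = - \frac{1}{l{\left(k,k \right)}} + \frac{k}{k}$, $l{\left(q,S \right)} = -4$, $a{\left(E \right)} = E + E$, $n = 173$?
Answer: $\frac{1469}{4} \approx 367.25$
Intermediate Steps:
$a{\left(E \right)} = 2 E$
$o{\left(k \right)} = \frac{5}{4}$ ($o{\left(k \right)} = - \frac{1}{-4} + \frac{k}{k} = \left(-1\right) \left(- \frac{1}{4}\right) + 1 = \frac{1}{4} + 1 = \frac{5}{4}$)
$d{\left(z,v \right)} = 6 + \frac{9 z}{4}$ ($d{\left(z,v \right)} = \frac{5 z}{4} + \left(6 + z\right) = 6 + \frac{9 z}{4}$)
$a{\left(-14 \right)} + d{\left(n,112 \right)} = 2 \left(-14\right) + \left(6 + \frac{9}{4} \cdot 173\right) = -28 + \left(6 + \frac{1557}{4}\right) = -28 + \frac{1581}{4} = \frac{1469}{4}$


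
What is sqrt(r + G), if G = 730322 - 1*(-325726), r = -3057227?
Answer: I*sqrt(2001179) ≈ 1414.6*I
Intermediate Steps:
G = 1056048 (G = 730322 + 325726 = 1056048)
sqrt(r + G) = sqrt(-3057227 + 1056048) = sqrt(-2001179) = I*sqrt(2001179)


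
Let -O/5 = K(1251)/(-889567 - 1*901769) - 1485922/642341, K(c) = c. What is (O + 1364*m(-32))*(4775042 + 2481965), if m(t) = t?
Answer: -121458579576635286402777/383549519192 ≈ -3.1667e+11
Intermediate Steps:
O = 4437648567305/383549519192 (O = -5*(1251/(-889567 - 1*901769) - 1485922/642341) = -5*(1251/(-889567 - 901769) - 1485922*1/642341) = -5*(1251/(-1791336) - 1485922/642341) = -5*(1251*(-1/1791336) - 1485922/642341) = -5*(-417/597112 - 1485922/642341) = -5*(-887529713461/383549519192) = 4437648567305/383549519192 ≈ 11.570)
(O + 1364*m(-32))*(4775042 + 2481965) = (4437648567305/383549519192 + 1364*(-32))*(4775042 + 2481965) = (4437648567305/383549519192 - 43648)*7257007 = -16736731765125111/383549519192*7257007 = -121458579576635286402777/383549519192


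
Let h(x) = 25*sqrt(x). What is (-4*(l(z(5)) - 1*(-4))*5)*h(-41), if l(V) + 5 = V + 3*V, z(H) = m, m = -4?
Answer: 8500*I*sqrt(41) ≈ 54427.0*I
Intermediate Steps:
z(H) = -4
l(V) = -5 + 4*V (l(V) = -5 + (V + 3*V) = -5 + 4*V)
(-4*(l(z(5)) - 1*(-4))*5)*h(-41) = (-4*((-5 + 4*(-4)) - 1*(-4))*5)*(25*sqrt(-41)) = (-4*((-5 - 16) + 4)*5)*(25*(I*sqrt(41))) = (-4*(-21 + 4)*5)*(25*I*sqrt(41)) = (-4*(-17)*5)*(25*I*sqrt(41)) = (68*5)*(25*I*sqrt(41)) = 340*(25*I*sqrt(41)) = 8500*I*sqrt(41)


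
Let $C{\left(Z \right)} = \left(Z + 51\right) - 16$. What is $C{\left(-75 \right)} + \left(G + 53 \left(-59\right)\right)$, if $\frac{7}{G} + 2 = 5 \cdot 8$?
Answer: $- \frac{120339}{38} \approx -3166.8$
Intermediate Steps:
$G = \frac{7}{38}$ ($G = \frac{7}{-2 + 5 \cdot 8} = \frac{7}{-2 + 40} = \frac{7}{38} \approx 0.18421$)
$C{\left(Z \right)} = 35 + Z$ ($C{\left(Z \right)} = \left(51 + Z\right) - 16 = 35 + Z$)
$C{\left(-75 \right)} + \left(G + 53 \left(-59\right)\right) = \left(35 - 75\right) + \left(\frac{7}{38} + 53 \left(-59\right)\right) = -40 + \left(\frac{7}{38} - 3127\right) = -40 - \frac{118819}{38} = - \frac{120339}{38}$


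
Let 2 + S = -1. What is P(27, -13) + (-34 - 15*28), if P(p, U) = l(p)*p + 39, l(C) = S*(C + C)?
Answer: -4789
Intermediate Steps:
S = -3 (S = -2 - 1 = -3)
l(C) = -6*C (l(C) = -3*(C + C) = -6*C)
P(p, U) = 39 - 6*p² (P(p, U) = (-6*p)*p + 39 = -6*p² + 39 = 39 - 6*p²)
P(27, -13) + (-34 - 15*28) = (39 - 6*27²) + (-34 - 15*28) = (39 - 6*729) + (-34 - 420) = (39 - 4374) - 454 = -4335 - 454 = -4789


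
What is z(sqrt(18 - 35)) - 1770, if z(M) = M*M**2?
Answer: -1770 - 17*I*sqrt(17) ≈ -1770.0 - 70.093*I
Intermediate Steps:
z(M) = M**3
z(sqrt(18 - 35)) - 1770 = (sqrt(18 - 35))**3 - 1770 = (sqrt(-17))**3 - 1770 = (I*sqrt(17))**3 - 1770 = -17*I*sqrt(17) - 1770 = -1770 - 17*I*sqrt(17)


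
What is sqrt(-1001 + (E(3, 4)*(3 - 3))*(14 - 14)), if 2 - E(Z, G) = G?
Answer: I*sqrt(1001) ≈ 31.639*I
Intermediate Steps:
E(Z, G) = 2 - G
sqrt(-1001 + (E(3, 4)*(3 - 3))*(14 - 14)) = sqrt(-1001 + ((2 - 1*4)*(3 - 3))*(14 - 14)) = sqrt(-1001 + ((2 - 4)*0)*0) = sqrt(-1001 - 2*0*0) = sqrt(-1001 + 0*0) = sqrt(-1001 + 0) = sqrt(-1001) = I*sqrt(1001)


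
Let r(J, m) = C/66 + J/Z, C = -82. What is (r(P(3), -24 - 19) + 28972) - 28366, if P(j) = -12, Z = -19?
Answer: 379579/627 ≈ 605.39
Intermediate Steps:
r(J, m) = -41/33 - J/19 (r(J, m) = -82/66 + J/(-19) = -82*1/66 + J*(-1/19) = -41/33 - J/19)
(r(P(3), -24 - 19) + 28972) - 28366 = ((-41/33 - 1/19*(-12)) + 28972) - 28366 = ((-41/33 + 12/19) + 28972) - 28366 = (-383/627 + 28972) - 28366 = 18165061/627 - 28366 = 379579/627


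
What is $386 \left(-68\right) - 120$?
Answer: $-26368$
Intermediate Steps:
$386 \left(-68\right) - 120 = -26248 - 120 = -26368$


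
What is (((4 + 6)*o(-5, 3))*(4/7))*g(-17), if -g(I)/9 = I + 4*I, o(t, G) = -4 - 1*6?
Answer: -306000/7 ≈ -43714.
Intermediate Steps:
o(t, G) = -10 (o(t, G) = -4 - 6 = -10)
g(I) = -45*I (g(I) = -9*(I + 4*I) = -45*I)
(((4 + 6)*o(-5, 3))*(4/7))*g(-17) = (((4 + 6)*(-10))*(4/7))*(-45*(-17)) = ((10*(-10))*(4*(1/7)))*765 = -100*4/7*765 = -400/7*765 = -306000/7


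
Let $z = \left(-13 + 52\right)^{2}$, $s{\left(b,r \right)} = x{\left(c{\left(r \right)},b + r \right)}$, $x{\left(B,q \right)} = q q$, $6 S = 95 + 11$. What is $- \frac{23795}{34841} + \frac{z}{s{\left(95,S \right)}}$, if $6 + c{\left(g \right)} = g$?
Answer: $- \frac{13263299}{23552516} \approx -0.56314$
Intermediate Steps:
$c{\left(g \right)} = -6 + g$
$S = \frac{53}{3}$ ($S = \frac{95 + 11}{6} = \frac{1}{6} \cdot 106 = \frac{53}{3} \approx 17.667$)
$x{\left(B,q \right)} = q^{2}$
$s{\left(b,r \right)} = \left(b + r\right)^{2}$
$z = 1521$ ($z = 39^{2} = 1521$)
$- \frac{23795}{34841} + \frac{z}{s{\left(95,S \right)}} = - \frac{23795}{34841} + \frac{1521}{\left(95 + \frac{53}{3}\right)^{2}} = \left(-23795\right) \frac{1}{34841} + \frac{1521}{\left(\frac{338}{3}\right)^{2}} = - \frac{23795}{34841} + \frac{1521}{\frac{114244}{9}} = - \frac{23795}{34841} + 1521 \cdot \frac{9}{114244} = - \frac{23795}{34841} + \frac{81}{676} = - \frac{13263299}{23552516}$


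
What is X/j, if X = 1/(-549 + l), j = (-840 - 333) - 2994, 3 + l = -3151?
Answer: 1/15430401 ≈ 6.4807e-8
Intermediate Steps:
l = -3154 (l = -3 - 3151 = -3154)
j = -4167 (j = -1173 - 2994 = -4167)
X = -1/3703 (X = 1/(-549 - 3154) = 1/(-3703) = -1/3703 ≈ -0.00027005)
X/j = -1/3703/(-4167) = -1/3703*(-1/4167) = 1/15430401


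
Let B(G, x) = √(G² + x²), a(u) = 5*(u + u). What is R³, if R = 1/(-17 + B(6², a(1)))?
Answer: 76109/1356572043 + 4526*√349/1356572043 ≈ 0.00011843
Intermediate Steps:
a(u) = 10*u (a(u) = 5*(2*u) = 10*u)
R = 1/(-17 + 2*√349) (R = 1/(-17 + √((6²)² + (10*1)²)) = 1/(-17 + √(36² + 10²)) = 1/(-17 + √(1296 + 100)) = 1/(-17 + √1396) = 1/(-17 + 2*√349) ≈ 0.049109)
R³ = (17/1107 + 2*√349/1107)³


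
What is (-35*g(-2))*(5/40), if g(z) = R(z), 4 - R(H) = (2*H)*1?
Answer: -35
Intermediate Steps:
R(H) = 4 - 2*H
g(z) = 4 - 2*z
(-35*g(-2))*(5/40) = (-35*(4 - 2*(-2)))*(5/40) = (-35*(4 + 4))*(5*(1/40)) = -35*8*(1/8) = -280*1/8 = -35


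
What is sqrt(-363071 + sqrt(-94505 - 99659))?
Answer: sqrt(-363071 + 2*I*sqrt(48541)) ≈ 0.366 + 602.55*I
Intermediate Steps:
sqrt(-363071 + sqrt(-94505 - 99659)) = sqrt(-363071 + sqrt(-194164)) = sqrt(-363071 + 2*I*sqrt(48541))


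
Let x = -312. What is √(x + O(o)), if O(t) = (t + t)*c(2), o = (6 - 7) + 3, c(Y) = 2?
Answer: 4*I*√19 ≈ 17.436*I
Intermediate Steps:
o = 2 (o = -1 + 3 = 2)
O(t) = 4*t (O(t) = (t + t)*2 = (2*t)*2 = 4*t)
√(x + O(o)) = √(-312 + 4*2) = √(-312 + 8) = √(-304) = 4*I*√19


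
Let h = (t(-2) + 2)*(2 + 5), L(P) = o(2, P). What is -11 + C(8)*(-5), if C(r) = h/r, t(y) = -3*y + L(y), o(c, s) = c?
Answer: -219/4 ≈ -54.750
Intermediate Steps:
L(P) = 2
t(y) = 2 - 3*y (t(y) = -3*y + 2 = 2 - 3*y)
h = 70 (h = ((2 - 3*(-2)) + 2)*(2 + 5) = ((2 + 6) + 2)*7 = (8 + 2)*7 = 10*7 = 70)
C(r) = 70/r
-11 + C(8)*(-5) = -11 + (70/8)*(-5) = -11 + (70*(1/8))*(-5) = -11 + (35/4)*(-5) = -11 - 175/4 = -219/4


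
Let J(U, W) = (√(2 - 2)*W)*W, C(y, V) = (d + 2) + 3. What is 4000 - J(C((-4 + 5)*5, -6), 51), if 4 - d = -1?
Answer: 4000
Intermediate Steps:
d = 5 (d = 4 - 1*(-1) = 4 + 1 = 5)
C(y, V) = 10 (C(y, V) = (5 + 2) + 3 = 7 + 3 = 10)
J(U, W) = 0 (J(U, W) = (√0*W)*W = (0*W)*W = 0*W = 0)
4000 - J(C((-4 + 5)*5, -6), 51) = 4000 - 1*0 = 4000 + 0 = 4000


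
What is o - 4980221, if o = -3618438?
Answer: -8598659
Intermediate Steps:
o - 4980221 = -3618438 - 4980221 = -8598659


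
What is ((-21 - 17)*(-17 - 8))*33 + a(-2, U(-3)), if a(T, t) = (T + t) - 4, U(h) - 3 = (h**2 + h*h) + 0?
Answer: 31365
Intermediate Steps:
U(h) = 3 + 2*h**2 (U(h) = 3 + ((h**2 + h*h) + 0) = 3 + ((h**2 + h**2) + 0) = 3 + (2*h**2 + 0) = 3 + 2*h**2)
a(T, t) = -4 + T + t
((-21 - 17)*(-17 - 8))*33 + a(-2, U(-3)) = ((-21 - 17)*(-17 - 8))*33 + (-4 - 2 + (3 + 2*(-3)**2)) = -38*(-25)*33 + (-4 - 2 + (3 + 2*9)) = 950*33 + (-4 - 2 + (3 + 18)) = 31350 + (-4 - 2 + 21) = 31350 + 15 = 31365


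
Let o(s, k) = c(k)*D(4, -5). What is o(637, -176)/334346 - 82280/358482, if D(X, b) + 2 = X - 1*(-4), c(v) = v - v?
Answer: -41140/179241 ≈ -0.22952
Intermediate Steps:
c(v) = 0
D(X, b) = 2 + X (D(X, b) = -2 + (X - 1*(-4)) = -2 + (X + 4) = -2 + (4 + X) = 2 + X)
o(s, k) = 0 (o(s, k) = 0*(2 + 4) = 0*6 = 0)
o(637, -176)/334346 - 82280/358482 = 0/334346 - 82280/358482 = 0*(1/334346) - 82280*1/358482 = 0 - 41140/179241 = -41140/179241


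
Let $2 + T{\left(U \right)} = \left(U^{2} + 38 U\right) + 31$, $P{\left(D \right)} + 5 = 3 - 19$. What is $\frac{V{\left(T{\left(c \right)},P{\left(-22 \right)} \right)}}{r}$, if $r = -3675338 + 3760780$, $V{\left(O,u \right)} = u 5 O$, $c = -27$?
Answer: $\frac{2010}{6103} \approx 0.32935$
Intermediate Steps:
$P{\left(D \right)} = -21$ ($P{\left(D \right)} = -5 + \left(3 - 19\right) = -5 - 16 = -21$)
$T{\left(U \right)} = 29 + U^{2} + 38 U$ ($T{\left(U \right)} = -2 + \left(\left(U^{2} + 38 U\right) + 31\right) = -2 + \left(31 + U^{2} + 38 U\right) = 29 + U^{2} + 38 U$)
$V{\left(O,u \right)} = 5 O u$ ($V{\left(O,u \right)} = 5 u O = 5 O u$)
$r = 85442$
$\frac{V{\left(T{\left(c \right)},P{\left(-22 \right)} \right)}}{r} = \frac{5 \left(29 + \left(-27\right)^{2} + 38 \left(-27\right)\right) \left(-21\right)}{85442} = 5 \left(29 + 729 - 1026\right) \left(-21\right) \frac{1}{85442} = 5 \left(-268\right) \left(-21\right) \frac{1}{85442} = 28140 \cdot \frac{1}{85442} = \frac{2010}{6103}$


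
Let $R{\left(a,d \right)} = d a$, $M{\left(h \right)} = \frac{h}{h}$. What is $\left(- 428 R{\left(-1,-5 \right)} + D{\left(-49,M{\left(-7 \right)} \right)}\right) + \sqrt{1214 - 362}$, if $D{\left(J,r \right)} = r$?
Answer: $-2139 + 2 \sqrt{213} \approx -2109.8$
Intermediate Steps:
$M{\left(h \right)} = 1$
$R{\left(a,d \right)} = a d$
$\left(- 428 R{\left(-1,-5 \right)} + D{\left(-49,M{\left(-7 \right)} \right)}\right) + \sqrt{1214 - 362} = \left(- 428 \left(\left(-1\right) \left(-5\right)\right) + 1\right) + \sqrt{1214 - 362} = \left(\left(-428\right) 5 + 1\right) + \sqrt{852} = \left(-2140 + 1\right) + 2 \sqrt{213} = -2139 + 2 \sqrt{213}$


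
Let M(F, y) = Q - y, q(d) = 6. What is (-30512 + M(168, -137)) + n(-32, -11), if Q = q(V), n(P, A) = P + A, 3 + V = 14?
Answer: -30412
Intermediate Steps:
V = 11 (V = -3 + 14 = 11)
n(P, A) = A + P
Q = 6
M(F, y) = 6 - y
(-30512 + M(168, -137)) + n(-32, -11) = (-30512 + (6 - 1*(-137))) + (-11 - 32) = (-30512 + (6 + 137)) - 43 = (-30512 + 143) - 43 = -30369 - 43 = -30412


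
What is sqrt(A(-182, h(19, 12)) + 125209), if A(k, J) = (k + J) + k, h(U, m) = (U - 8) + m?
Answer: 2*sqrt(31217) ≈ 353.37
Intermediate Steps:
h(U, m) = -8 + U + m (h(U, m) = (-8 + U) + m = -8 + U + m)
A(k, J) = J + 2*k (A(k, J) = (J + k) + k = J + 2*k)
sqrt(A(-182, h(19, 12)) + 125209) = sqrt(((-8 + 19 + 12) + 2*(-182)) + 125209) = sqrt((23 - 364) + 125209) = sqrt(-341 + 125209) = sqrt(124868) = 2*sqrt(31217)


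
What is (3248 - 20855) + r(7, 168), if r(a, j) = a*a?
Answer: -17558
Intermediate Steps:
r(a, j) = a²
(3248 - 20855) + r(7, 168) = (3248 - 20855) + 7² = -17607 + 49 = -17558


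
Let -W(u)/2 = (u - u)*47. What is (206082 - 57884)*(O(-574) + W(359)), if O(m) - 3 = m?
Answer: -84621058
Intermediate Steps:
O(m) = 3 + m
W(u) = 0 (W(u) = -2*(u - u)*47 = -0*47 = -2*0 = 0)
(206082 - 57884)*(O(-574) + W(359)) = (206082 - 57884)*((3 - 574) + 0) = 148198*(-571 + 0) = 148198*(-571) = -84621058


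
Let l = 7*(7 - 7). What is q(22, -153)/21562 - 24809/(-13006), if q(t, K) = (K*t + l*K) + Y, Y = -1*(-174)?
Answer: 246708253/140217686 ≈ 1.7595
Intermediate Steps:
Y = 174
l = 0 (l = 7*0 = 0)
q(t, K) = 174 + K*t (q(t, K) = (K*t + 0*K) + 174 = (K*t + 0) + 174 = K*t + 174 = 174 + K*t)
q(22, -153)/21562 - 24809/(-13006) = (174 - 153*22)/21562 - 24809/(-13006) = (174 - 3366)*(1/21562) - 24809*(-1/13006) = -3192*1/21562 + 24809/13006 = -1596/10781 + 24809/13006 = 246708253/140217686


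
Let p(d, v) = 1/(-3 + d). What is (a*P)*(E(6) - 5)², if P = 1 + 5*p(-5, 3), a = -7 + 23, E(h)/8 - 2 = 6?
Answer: 20886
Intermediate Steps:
E(h) = 64 (E(h) = 16 + 8*6 = 16 + 48 = 64)
a = 16
P = 3/8 (P = 1 + 5/(-3 - 5) = 1 + 5/(-8) = 1 + 5*(-⅛) = 1 - 5/8 = 3/8 ≈ 0.37500)
(a*P)*(E(6) - 5)² = (16*(3/8))*(64 - 5)² = 6*59² = 6*3481 = 20886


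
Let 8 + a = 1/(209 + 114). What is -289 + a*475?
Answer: -69488/17 ≈ -4087.5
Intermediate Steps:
a = -2583/323 (a = -8 + 1/(209 + 114) = -8 + 1/323 = -2583/323 ≈ -7.9969)
-289 + a*475 = -289 - 2583/323*475 = -289 - 64575/17 = -69488/17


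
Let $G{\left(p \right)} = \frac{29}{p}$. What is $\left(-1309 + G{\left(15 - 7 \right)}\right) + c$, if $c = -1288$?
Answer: $- \frac{20747}{8} \approx -2593.4$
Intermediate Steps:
$\left(-1309 + G{\left(15 - 7 \right)}\right) + c = \left(-1309 + \frac{29}{15 - 7}\right) - 1288 = \left(-1309 + \frac{29}{8}\right) - 1288 = - \frac{10443}{8} - 1288 = - \frac{20747}{8}$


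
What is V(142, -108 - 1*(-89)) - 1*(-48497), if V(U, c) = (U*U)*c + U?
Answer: -334477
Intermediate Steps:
V(U, c) = U + c*U² (V(U, c) = U²*c + U = c*U² + U = U + c*U²)
V(142, -108 - 1*(-89)) - 1*(-48497) = 142*(1 + 142*(-108 - 1*(-89))) - 1*(-48497) = 142*(1 + 142*(-108 + 89)) + 48497 = 142*(1 + 142*(-19)) + 48497 = 142*(1 - 2698) + 48497 = 142*(-2697) + 48497 = -382974 + 48497 = -334477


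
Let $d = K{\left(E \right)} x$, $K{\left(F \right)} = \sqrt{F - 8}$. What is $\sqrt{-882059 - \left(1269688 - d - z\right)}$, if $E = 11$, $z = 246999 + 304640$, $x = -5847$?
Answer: $\sqrt{-1600108 - 5847 \sqrt{3}} \approx 1269.0 i$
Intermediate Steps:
$z = 551639$
$K{\left(F \right)} = \sqrt{-8 + F}$
$d = - 5847 \sqrt{3}$ ($d = \sqrt{-8 + 11} \left(-5847\right) = \sqrt{3} \left(-5847\right) = - 5847 \sqrt{3} \approx -10127.0$)
$\sqrt{-882059 - \left(1269688 - d - z\right)} = \sqrt{-882059 - \left(718049 + 5847 \sqrt{3}\right)} = \sqrt{-1600108 - 5847 \sqrt{3}}$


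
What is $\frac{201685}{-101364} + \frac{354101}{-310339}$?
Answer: $- \frac{98483814979}{31457202396} \approx -3.1307$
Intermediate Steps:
$\frac{201685}{-101364} + \frac{354101}{-310339} = 201685 \left(- \frac{1}{101364}\right) + 354101 \left(- \frac{1}{310339}\right) = - \frac{201685}{101364} - \frac{354101}{310339} = - \frac{98483814979}{31457202396}$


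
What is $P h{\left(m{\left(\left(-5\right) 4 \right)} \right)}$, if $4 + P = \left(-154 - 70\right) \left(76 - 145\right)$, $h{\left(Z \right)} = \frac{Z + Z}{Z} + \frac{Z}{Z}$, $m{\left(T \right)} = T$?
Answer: $46356$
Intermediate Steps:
$h{\left(Z \right)} = 3$ ($h{\left(Z \right)} = \frac{2 Z}{Z} + 1 = 2 + 1 = 3$)
$P = 15452$ ($P = -4 + \left(-154 - 70\right) \left(76 - 145\right) = -4 - -15456 = -4 + 15456 = 15452$)
$P h{\left(m{\left(\left(-5\right) 4 \right)} \right)} = 15452 \cdot 3 = 46356$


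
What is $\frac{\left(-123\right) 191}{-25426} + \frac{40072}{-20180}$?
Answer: $- \frac{136195483}{128274170} \approx -1.0618$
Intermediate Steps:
$\frac{\left(-123\right) 191}{-25426} + \frac{40072}{-20180} = \left(-23493\right) \left(- \frac{1}{25426}\right) + 40072 \left(- \frac{1}{20180}\right) = \frac{23493}{25426} - \frac{10018}{5045} = - \frac{136195483}{128274170}$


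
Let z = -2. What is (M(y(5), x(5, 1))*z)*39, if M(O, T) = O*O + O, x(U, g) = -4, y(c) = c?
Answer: -2340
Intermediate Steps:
M(O, T) = O + O² (M(O, T) = O² + O = O + O²)
(M(y(5), x(5, 1))*z)*39 = ((5*(1 + 5))*(-2))*39 = ((5*6)*(-2))*39 = (30*(-2))*39 = -60*39 = -2340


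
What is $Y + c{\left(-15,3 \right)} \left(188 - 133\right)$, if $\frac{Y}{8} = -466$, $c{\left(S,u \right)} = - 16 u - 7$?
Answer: $-6753$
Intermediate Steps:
$c{\left(S,u \right)} = -7 - 16 u$
$Y = -3728$ ($Y = 8 \left(-466\right) = -3728$)
$Y + c{\left(-15,3 \right)} \left(188 - 133\right) = -3728 + \left(-7 - 48\right) \left(188 - 133\right) = -3728 + \left(-7 - 48\right) 55 = -3728 - 3025 = -6753$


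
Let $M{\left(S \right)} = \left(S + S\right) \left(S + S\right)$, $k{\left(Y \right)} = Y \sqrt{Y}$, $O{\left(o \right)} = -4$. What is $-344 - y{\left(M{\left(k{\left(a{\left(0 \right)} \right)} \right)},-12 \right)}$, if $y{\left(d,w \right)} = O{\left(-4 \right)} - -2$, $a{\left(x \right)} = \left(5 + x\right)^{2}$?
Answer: $-342$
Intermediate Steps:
$k{\left(Y \right)} = Y^{\frac{3}{2}}$
$M{\left(S \right)} = 4 S^{2}$ ($M{\left(S \right)} = 2 S 2 S = 4 S^{2}$)
$y{\left(d,w \right)} = -2$ ($y{\left(d,w \right)} = -4 - -2 = -4 + 2 = -2$)
$-344 - y{\left(M{\left(k{\left(a{\left(0 \right)} \right)} \right)},-12 \right)} = -344 - -2 = -344 + 2 = -342$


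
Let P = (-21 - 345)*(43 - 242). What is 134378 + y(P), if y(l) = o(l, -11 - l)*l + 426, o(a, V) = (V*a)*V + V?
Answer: 28149314211323394974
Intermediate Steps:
o(a, V) = V + a*V**2 (o(a, V) = a*V**2 + V = V + a*V**2)
P = 72834 (P = -366*(-199) = 72834)
y(l) = 426 + l*(1 + l*(-11 - l))*(-11 - l) (y(l) = ((-11 - l)*(1 + (-11 - l)*l))*l + 426 = ((-11 - l)*(1 + l*(-11 - l)))*l + 426 = ((1 + l*(-11 - l))*(-11 - l))*l + 426 = l*(1 + l*(-11 - l))*(-11 - l) + 426 = 426 + l*(1 + l*(-11 - l))*(-11 - l))
134378 + y(P) = 134378 + (426 + 72834*(-1 + 72834*(11 + 72834))*(11 + 72834)) = 134378 + (426 + 72834*(-1 + 72834*72845)*72845) = 134378 + (426 + 72834*(-1 + 5305592730)*72845) = 134378 + (426 + 72834*5305592729*72845) = 134378 + (426 + 28149314211323260170) = 134378 + 28149314211323260596 = 28149314211323394974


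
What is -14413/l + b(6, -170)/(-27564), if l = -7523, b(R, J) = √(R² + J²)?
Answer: 14413/7523 - √7234/13782 ≈ 1.9097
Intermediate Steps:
b(R, J) = √(J² + R²)
-14413/l + b(6, -170)/(-27564) = -14413/(-7523) + √((-170)² + 6²)/(-27564) = -14413*(-1/7523) + √(28900 + 36)*(-1/27564) = 14413/7523 + √28936*(-1/27564) = 14413/7523 + (2*√7234)*(-1/27564) = 14413/7523 - √7234/13782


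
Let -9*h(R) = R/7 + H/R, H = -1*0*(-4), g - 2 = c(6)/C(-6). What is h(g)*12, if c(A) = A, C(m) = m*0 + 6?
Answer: -4/7 ≈ -0.57143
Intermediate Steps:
C(m) = 6 (C(m) = 0 + 6 = 6)
g = 3 (g = 2 + 6/6 = 2 + 6*(1/6) = 2 + 1 = 3)
H = 0 (H = 0*(-4) = 0)
h(R) = -R/63 (h(R) = -(R/7 + 0/R)/9 = -(R*(1/7) + 0)/9 = -(R/7 + 0)/9 = -R/63)
h(g)*12 = -1/63*3*12 = -1/21*12 = -4/7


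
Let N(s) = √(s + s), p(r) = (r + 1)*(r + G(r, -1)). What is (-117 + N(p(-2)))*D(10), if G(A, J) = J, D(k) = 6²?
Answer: -4212 + 36*√6 ≈ -4123.8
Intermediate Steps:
D(k) = 36
p(r) = (1 + r)*(-1 + r) (p(r) = (r + 1)*(r - 1) = (1 + r)*(-1 + r))
N(s) = √2*√s (N(s) = √(2*s) = √2*√s)
(-117 + N(p(-2)))*D(10) = (-117 + √2*√(-1 + (-2)²))*36 = (-117 + √2*√(-1 + 4))*36 = (-117 + √2*√3)*36 = (-117 + √6)*36 = -4212 + 36*√6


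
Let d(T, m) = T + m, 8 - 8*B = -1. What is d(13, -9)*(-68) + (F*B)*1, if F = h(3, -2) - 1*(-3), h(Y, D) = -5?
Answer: -1097/4 ≈ -274.25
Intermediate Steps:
B = 9/8 (B = 1 - 1/8*(-1) = 1 + 1/8 = 9/8 ≈ 1.1250)
F = -2 (F = -5 - 1*(-3) = -5 + 3 = -2)
d(13, -9)*(-68) + (F*B)*1 = (13 - 9)*(-68) - 2*9/8*1 = 4*(-68) - 9/4*1 = -272 - 9/4 = -1097/4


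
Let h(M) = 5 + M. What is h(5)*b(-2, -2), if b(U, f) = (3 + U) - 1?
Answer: 0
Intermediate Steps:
b(U, f) = 2 + U
h(5)*b(-2, -2) = (5 + 5)*(2 - 2) = 10*0 = 0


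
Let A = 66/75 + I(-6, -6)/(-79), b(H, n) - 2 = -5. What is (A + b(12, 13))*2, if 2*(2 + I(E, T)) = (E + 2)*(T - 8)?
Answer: -9674/1975 ≈ -4.8982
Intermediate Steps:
I(E, T) = -2 + (-8 + T)*(2 + E)/2 (I(E, T) = -2 + ((E + 2)*(T - 8))/2 = -2 + ((2 + E)*(-8 + T))/2 = -2 + ((-8 + T)*(2 + E))/2 = -2 + (-8 + T)*(2 + E)/2)
b(H, n) = -3 (b(H, n) = 2 - 5 = -3)
A = 1088/1975 (A = 66/75 + (-10 - 6 - 4*(-6) + (1/2)*(-6)*(-6))/(-79) = 66*(1/75) + (-10 - 6 + 24 + 18)*(-1/79) = 22/25 + 26*(-1/79) = 22/25 - 26/79 = 1088/1975 ≈ 0.55089)
(A + b(12, 13))*2 = (1088/1975 - 3)*2 = -4837/1975*2 = -9674/1975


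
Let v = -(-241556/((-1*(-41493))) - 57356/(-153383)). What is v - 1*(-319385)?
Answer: 2032703275487755/6364320819 ≈ 3.1939e+5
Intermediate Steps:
v = 34670711440/6364320819 (v = -(-241556/41493 - 57356*(-1/153383)) = -(-241556*1/41493 + 57356/153383) = -(-241556/41493 + 57356/153383) = -1*(-34670711440/6364320819) = 34670711440/6364320819 ≈ 5.4477)
v - 1*(-319385) = 34670711440/6364320819 - 1*(-319385) = 34670711440/6364320819 + 319385 = 2032703275487755/6364320819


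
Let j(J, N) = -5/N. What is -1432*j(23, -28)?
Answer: -1790/7 ≈ -255.71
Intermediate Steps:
-1432*j(23, -28) = -(-7160)/(-28) = -(-7160)*(-1)/28 = -1432*5/28 = -1790/7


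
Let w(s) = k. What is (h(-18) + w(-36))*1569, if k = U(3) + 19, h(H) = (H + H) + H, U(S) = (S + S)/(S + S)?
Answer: -53346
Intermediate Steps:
U(S) = 1 (U(S) = (2*S)/((2*S)) = (2*S)*(1/(2*S)) = 1)
h(H) = 3*H (h(H) = 2*H + H = 3*H)
k = 20 (k = 1 + 19 = 20)
w(s) = 20
(h(-18) + w(-36))*1569 = (3*(-18) + 20)*1569 = (-54 + 20)*1569 = -34*1569 = -53346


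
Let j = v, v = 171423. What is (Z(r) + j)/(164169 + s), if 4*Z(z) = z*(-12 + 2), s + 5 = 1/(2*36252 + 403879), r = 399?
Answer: 162375621933/156409877626 ≈ 1.0381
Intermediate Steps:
s = -2381914/476383 (s = -5 + 1/(2*36252 + 403879) = -5 + 1/(72504 + 403879) = -5 + 1/476383 = -2381914/476383 ≈ -5.0000)
j = 171423
Z(z) = -5*z/2 (Z(z) = (z*(-12 + 2))/4 = (z*(-10))/4 = (-10*z)/4 = -5*z/2)
(Z(r) + j)/(164169 + s) = (-5/2*399 + 171423)/(164169 - 2381914/476383) = (-1995/2 + 171423)/(78204938813/476383) = (340851/2)*(476383/78204938813) = 162375621933/156409877626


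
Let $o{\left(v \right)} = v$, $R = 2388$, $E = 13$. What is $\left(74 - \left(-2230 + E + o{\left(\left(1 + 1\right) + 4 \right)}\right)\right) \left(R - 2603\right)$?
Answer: $-491275$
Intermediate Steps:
$\left(74 - \left(-2230 + E + o{\left(\left(1 + 1\right) + 4 \right)}\right)\right) \left(R - 2603\right) = \left(74 + \left(2230 - \left(13 + 1 \left(\left(1 + 1\right) + 4\right)\right)\right)\right) \left(2388 - 2603\right) = \left(74 + \left(2230 - \left(13 + 1 \left(2 + 4\right)\right)\right)\right) \left(-215\right) = \left(74 + \left(2230 - \left(13 + 1 \cdot 6\right)\right)\right) \left(-215\right) = \left(74 + \left(2230 - \left(13 + 6\right)\right)\right) \left(-215\right) = \left(74 + \left(2230 - 19\right)\right) \left(-215\right) = \left(74 + 2211\right) \left(-215\right) = 2285 \left(-215\right) = -491275$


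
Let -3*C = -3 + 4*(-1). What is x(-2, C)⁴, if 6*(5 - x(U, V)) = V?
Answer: 47458321/104976 ≈ 452.09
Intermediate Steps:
C = 7/3 (C = -(-3 + 4*(-1))/3 = -(-3 - 4)/3 = -⅓*(-7) = 7/3 ≈ 2.3333)
x(U, V) = 5 - V/6
x(-2, C)⁴ = (5 - ⅙*7/3)⁴ = (5 - 7/18)⁴ = (83/18)⁴ = 47458321/104976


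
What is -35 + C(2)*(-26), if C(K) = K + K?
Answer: -139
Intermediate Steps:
C(K) = 2*K
-35 + C(2)*(-26) = -35 + (2*2)*(-26) = -35 + 4*(-26) = -35 - 104 = -139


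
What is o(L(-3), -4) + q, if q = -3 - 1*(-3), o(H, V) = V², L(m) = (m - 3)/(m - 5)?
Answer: 16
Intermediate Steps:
L(m) = (-3 + m)/(-5 + m)
q = 0 (q = -3 + 3 = 0)
o(L(-3), -4) + q = (-4)² + 0 = 16 + 0 = 16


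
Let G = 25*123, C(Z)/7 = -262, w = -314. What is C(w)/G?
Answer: -1834/3075 ≈ -0.59642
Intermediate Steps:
C(Z) = -1834 (C(Z) = 7*(-262) = -1834)
G = 3075
C(w)/G = -1834/3075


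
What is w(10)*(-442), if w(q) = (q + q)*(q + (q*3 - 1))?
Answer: -344760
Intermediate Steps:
w(q) = 2*q*(-1 + 4*q) (w(q) = (2*q)*(q + (3*q - 1)) = (2*q)*(q + (-1 + 3*q)) = (2*q)*(-1 + 4*q) = 2*q*(-1 + 4*q))
w(10)*(-442) = (2*10*(-1 + 4*10))*(-442) = (2*10*(-1 + 40))*(-442) = (2*10*39)*(-442) = 780*(-442) = -344760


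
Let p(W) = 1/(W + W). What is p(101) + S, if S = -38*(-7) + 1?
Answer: 53935/202 ≈ 267.00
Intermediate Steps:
p(W) = 1/(2*W)
S = 267 (S = 266 + 1 = 267)
p(101) + S = (½)/101 + 267 = (½)*(1/101) + 267 = 1/202 + 267 = 53935/202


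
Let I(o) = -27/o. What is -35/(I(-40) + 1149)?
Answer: -1400/45987 ≈ -0.030443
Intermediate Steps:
-35/(I(-40) + 1149) = -35/(-27/(-40) + 1149) = -35/(-27*(-1/40) + 1149) = -35/(27/40 + 1149) = -35/(45987/40) = (40/45987)*(-35) = -1400/45987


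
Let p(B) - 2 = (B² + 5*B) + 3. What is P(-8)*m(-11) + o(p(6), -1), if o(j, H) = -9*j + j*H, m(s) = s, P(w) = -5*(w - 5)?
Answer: -1425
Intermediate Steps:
P(w) = 25 - 5*w (P(w) = -5*(-5 + w) = 25 - 5*w)
p(B) = 5 + B² + 5*B (p(B) = 2 + ((B² + 5*B) + 3) = 2 + (3 + B² + 5*B) = 5 + B² + 5*B)
o(j, H) = -9*j + H*j
P(-8)*m(-11) + o(p(6), -1) = (25 - 5*(-8))*(-11) + (5 + 6² + 5*6)*(-9 - 1) = (25 + 40)*(-11) + (5 + 36 + 30)*(-10) = 65*(-11) + 71*(-10) = -715 - 710 = -1425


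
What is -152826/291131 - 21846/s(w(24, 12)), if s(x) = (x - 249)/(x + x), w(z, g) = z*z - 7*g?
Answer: -695369355278/7860537 ≈ -88463.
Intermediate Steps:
w(z, g) = z² - 7*g
s(x) = (-249 + x)/(2*x) (s(x) = (-249 + x)/((2*x)) = (-249 + x)*(1/(2*x)) = (-249 + x)/(2*x))
-152826/291131 - 21846/s(w(24, 12)) = -152826/291131 - 21846*2*(24² - 7*12)/(-249 + (24² - 7*12)) = -152826*1/291131 - 21846*2*(576 - 84)/(-249 + (576 - 84)) = -152826/291131 - 21846*984/(-249 + 492) = -152826/291131 - 21846/((½)*(1/492)*243) = -152826/291131 - 21846/81/328 = -152826/291131 - 21846*328/81 = -152826/291131 - 2388496/27 = -695369355278/7860537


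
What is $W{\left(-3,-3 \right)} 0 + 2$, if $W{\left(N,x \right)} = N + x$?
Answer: $2$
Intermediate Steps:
$W{\left(-3,-3 \right)} 0 + 2 = \left(-3 - 3\right) 0 + 2 = \left(-6\right) 0 + 2 = 0 + 2 = 2$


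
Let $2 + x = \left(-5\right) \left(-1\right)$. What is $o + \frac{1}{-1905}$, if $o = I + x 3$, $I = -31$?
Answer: $- \frac{41911}{1905} \approx -22.001$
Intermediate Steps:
$x = 3$ ($x = -2 - -5 = -2 + 5 = 3$)
$o = -22$ ($o = -31 + 3 \cdot 3 = -31 + 9 = -22$)
$o + \frac{1}{-1905} = -22 + \frac{1}{-1905} = -22 - \frac{1}{1905} = - \frac{41911}{1905}$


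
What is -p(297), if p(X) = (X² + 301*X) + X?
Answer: -177903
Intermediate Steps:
p(X) = X² + 302*X
-p(297) = -297*(302 + 297) = -297*599 = -1*177903 = -177903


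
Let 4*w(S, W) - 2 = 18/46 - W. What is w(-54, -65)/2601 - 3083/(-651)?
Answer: 123124381/25963182 ≈ 4.7423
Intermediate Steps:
w(S, W) = 55/92 - W/4 (w(S, W) = ½ + (18/46 - W)/4 = ½ + (18*(1/46) - W)/4 = ½ + (9/23 - W)/4 = ½ + (9/92 - W/4) = 55/92 - W/4)
w(-54, -65)/2601 - 3083/(-651) = (55/92 - ¼*(-65))/2601 - 3083/(-651) = (55/92 + 65/4)*(1/2601) - 3083*(-1/651) = (775/46)*(1/2601) + 3083/651 = 775/119646 + 3083/651 = 123124381/25963182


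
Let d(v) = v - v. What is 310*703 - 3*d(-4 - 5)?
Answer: 217930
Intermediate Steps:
d(v) = 0
310*703 - 3*d(-4 - 5) = 310*703 - 3*0 = 217930 + 0 = 217930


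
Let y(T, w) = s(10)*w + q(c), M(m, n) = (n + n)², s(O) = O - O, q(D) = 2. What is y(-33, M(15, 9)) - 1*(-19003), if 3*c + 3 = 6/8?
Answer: 19005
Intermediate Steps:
c = -¾ (c = -1 + (6/8)/3 = -1 + (6*(⅛))/3 = -1 + (⅓)*(¾) = -1 + ¼ = -¾ ≈ -0.75000)
s(O) = 0
M(m, n) = 4*n² (M(m, n) = (2*n)² = 4*n²)
y(T, w) = 2 (y(T, w) = 0*w + 2 = 0 + 2 = 2)
y(-33, M(15, 9)) - 1*(-19003) = 2 - 1*(-19003) = 2 + 19003 = 19005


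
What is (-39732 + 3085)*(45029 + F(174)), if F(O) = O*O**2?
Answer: -194707453291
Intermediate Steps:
F(O) = O**3
(-39732 + 3085)*(45029 + F(174)) = (-39732 + 3085)*(45029 + 174**3) = -36647*(45029 + 5268024) = -36647*5313053 = -194707453291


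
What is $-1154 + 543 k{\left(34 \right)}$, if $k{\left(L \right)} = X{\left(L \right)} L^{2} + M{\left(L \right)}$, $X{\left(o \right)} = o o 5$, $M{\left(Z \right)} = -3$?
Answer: $3628149457$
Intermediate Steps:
$X{\left(o \right)} = 5 o^{2}$ ($X{\left(o \right)} = o^{2} \cdot 5 = 5 o^{2}$)
$k{\left(L \right)} = -3 + 5 L^{4}$ ($k{\left(L \right)} = 5 L^{2} L^{2} - 3 = 5 L^{4} - 3 = -3 + 5 L^{4}$)
$-1154 + 543 k{\left(34 \right)} = -1154 + 543 \left(-3 + 5 \cdot 34^{4}\right) = -1154 + 543 \left(-3 + 5 \cdot 1336336\right) = -1154 + 543 \left(-3 + 6681680\right) = -1154 + 543 \cdot 6681677 = -1154 + 3628150611 = 3628149457$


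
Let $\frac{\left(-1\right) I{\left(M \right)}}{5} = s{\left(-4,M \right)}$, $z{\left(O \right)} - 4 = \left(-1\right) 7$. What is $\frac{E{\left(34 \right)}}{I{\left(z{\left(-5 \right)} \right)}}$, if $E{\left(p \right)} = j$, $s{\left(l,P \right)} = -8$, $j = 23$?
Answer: $\frac{23}{40} \approx 0.575$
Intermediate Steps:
$E{\left(p \right)} = 23$
$z{\left(O \right)} = -3$ ($z{\left(O \right)} = 4 - 7 = -3$)
$I{\left(M \right)} = 40$ ($I{\left(M \right)} = \left(-5\right) \left(-8\right) = 40$)
$\frac{E{\left(34 \right)}}{I{\left(z{\left(-5 \right)} \right)}} = \frac{23}{40}$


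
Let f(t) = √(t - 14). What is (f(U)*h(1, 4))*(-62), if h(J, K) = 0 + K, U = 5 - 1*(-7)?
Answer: -248*I*√2 ≈ -350.73*I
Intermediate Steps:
U = 12 (U = 5 + 7 = 12)
f(t) = √(-14 + t)
h(J, K) = K
(f(U)*h(1, 4))*(-62) = (√(-14 + 12)*4)*(-62) = (√(-2)*4)*(-62) = ((I*√2)*4)*(-62) = (4*I*√2)*(-62) = -248*I*√2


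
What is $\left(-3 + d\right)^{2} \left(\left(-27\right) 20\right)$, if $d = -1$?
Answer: $-8640$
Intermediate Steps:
$\left(-3 + d\right)^{2} \left(\left(-27\right) 20\right) = \left(-3 - 1\right)^{2} \left(\left(-27\right) 20\right) = \left(-4\right)^{2} \left(-540\right) = 16 \left(-540\right) = -8640$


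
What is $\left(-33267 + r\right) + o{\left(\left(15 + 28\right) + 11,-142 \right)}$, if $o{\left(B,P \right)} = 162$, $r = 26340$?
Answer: $-6765$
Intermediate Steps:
$\left(-33267 + r\right) + o{\left(\left(15 + 28\right) + 11,-142 \right)} = \left(-33267 + 26340\right) + 162 = -6927 + 162 = -6765$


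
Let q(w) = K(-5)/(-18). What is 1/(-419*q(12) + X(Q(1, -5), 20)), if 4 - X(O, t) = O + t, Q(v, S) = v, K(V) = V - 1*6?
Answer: -18/4915 ≈ -0.0036623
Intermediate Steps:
K(V) = -6 + V (K(V) = V - 6 = -6 + V)
q(w) = 11/18 (q(w) = (-6 - 5)/(-18) = -11*(-1/18) = 11/18)
X(O, t) = 4 - O - t (X(O, t) = 4 - (O + t) = 4 + (-O - t) = 4 - O - t)
1/(-419*q(12) + X(Q(1, -5), 20)) = 1/(-419*11/18 + (4 - 1*1 - 1*20)) = 1/(-4609/18 + (4 - 1 - 20)) = 1/(-4609/18 - 17) = 1/(-4915/18) = -18/4915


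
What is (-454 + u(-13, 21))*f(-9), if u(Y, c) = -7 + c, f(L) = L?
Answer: 3960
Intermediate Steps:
(-454 + u(-13, 21))*f(-9) = (-454 + (-7 + 21))*(-9) = (-454 + 14)*(-9) = -440*(-9) = 3960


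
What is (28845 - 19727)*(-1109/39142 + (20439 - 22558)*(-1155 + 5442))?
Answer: -1621052373409765/19571 ≈ -8.2829e+10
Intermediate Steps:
(28845 - 19727)*(-1109/39142 + (20439 - 22558)*(-1155 + 5442)) = 9118*(-1109*1/39142 - 2119*4287) = 9118*(-1109/39142 - 9084153) = 9118*(-355571917835/39142) = -1621052373409765/19571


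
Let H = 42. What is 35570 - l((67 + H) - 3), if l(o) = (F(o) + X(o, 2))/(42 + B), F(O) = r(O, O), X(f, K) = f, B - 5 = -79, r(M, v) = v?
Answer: 284613/8 ≈ 35577.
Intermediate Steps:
B = -74 (B = 5 - 79 = -74)
F(O) = O
l(o) = -o/16 (l(o) = (o + o)/(42 - 74) = (2*o)/(-32) = (2*o)*(-1/32) = -o/16)
35570 - l((67 + H) - 3) = 35570 - (-1)*((67 + 42) - 3)/16 = 35570 - (-1)*(109 - 3)/16 = 35570 - (-1)*106/16 = 35570 - 1*(-53/8) = 35570 + 53/8 = 284613/8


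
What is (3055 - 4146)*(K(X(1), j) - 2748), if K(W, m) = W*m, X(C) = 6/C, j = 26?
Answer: 2827872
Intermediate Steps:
(3055 - 4146)*(K(X(1), j) - 2748) = (3055 - 4146)*((6/1)*26 - 2748) = -1091*((6*1)*26 - 2748) = -1091*(6*26 - 2748) = -1091*(156 - 2748) = -1091*(-2592) = 2827872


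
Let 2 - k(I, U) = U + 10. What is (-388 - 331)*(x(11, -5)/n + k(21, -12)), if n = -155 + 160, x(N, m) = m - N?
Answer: -2876/5 ≈ -575.20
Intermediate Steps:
k(I, U) = -8 - U (k(I, U) = 2 - (U + 10) = 2 - (10 + U) = 2 + (-10 - U) = -8 - U)
n = 5
(-388 - 331)*(x(11, -5)/n + k(21, -12)) = (-388 - 331)*((-5 - 1*11)/5 + (-8 - 1*(-12))) = -719*((-5 - 11)*(⅕) + (-8 + 12)) = -719*(-16*⅕ + 4) = -719*(-16/5 + 4) = -719*⅘ = -2876/5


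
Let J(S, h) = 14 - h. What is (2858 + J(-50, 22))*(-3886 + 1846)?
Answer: -5814000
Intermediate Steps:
(2858 + J(-50, 22))*(-3886 + 1846) = (2858 + (14 - 1*22))*(-3886 + 1846) = (2858 + (14 - 22))*(-2040) = (2858 - 8)*(-2040) = 2850*(-2040) = -5814000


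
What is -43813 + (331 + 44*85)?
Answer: -39742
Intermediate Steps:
-43813 + (331 + 44*85) = -43813 + (331 + 3740) = -43813 + 4071 = -39742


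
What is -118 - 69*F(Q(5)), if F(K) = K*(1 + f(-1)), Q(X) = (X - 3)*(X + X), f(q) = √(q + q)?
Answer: -1498 - 1380*I*√2 ≈ -1498.0 - 1951.6*I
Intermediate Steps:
f(q) = √2*√q (f(q) = √(2*q) = √2*√q)
Q(X) = 2*X*(-3 + X) (Q(X) = (-3 + X)*(2*X) = 2*X*(-3 + X))
F(K) = K*(1 + I*√2) (F(K) = K*(1 + √2*√(-1)) = K*(1 + √2*I) = K*(1 + I*√2))
-118 - 69*F(Q(5)) = -118 - 69*2*5*(-3 + 5)*(1 + I*√2) = -118 - 69*2*5*2*(1 + I*√2) = -118 - 1380*(1 + I*√2) = -118 - 69*(20 + 20*I*√2) = -118 + (-1380 - 1380*I*√2) = -1498 - 1380*I*√2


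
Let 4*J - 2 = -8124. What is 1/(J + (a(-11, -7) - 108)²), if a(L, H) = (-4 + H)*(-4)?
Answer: 2/4131 ≈ 0.00048414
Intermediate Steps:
J = -4061/2 (J = ½ + (¼)*(-8124) = ½ - 2031 = -4061/2 ≈ -2030.5)
a(L, H) = 16 - 4*H
1/(J + (a(-11, -7) - 108)²) = 1/(-4061/2 + ((16 - 4*(-7)) - 108)²) = 1/(-4061/2 + ((16 + 28) - 108)²) = 1/(-4061/2 + (44 - 108)²) = 1/(-4061/2 + (-64)²) = 1/(-4061/2 + 4096) = 1/(4131/2) = 2/4131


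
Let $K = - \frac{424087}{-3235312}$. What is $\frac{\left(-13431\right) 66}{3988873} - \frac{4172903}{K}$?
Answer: $- \frac{53852351322535985330}{1691629183951} \approx -3.1835 \cdot 10^{7}$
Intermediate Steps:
$K = \frac{424087}{3235312}$ ($K = \left(-424087\right) \left(- \frac{1}{3235312}\right) = \frac{424087}{3235312} \approx 0.13108$)
$\frac{\left(-13431\right) 66}{3988873} - \frac{4172903}{K} = \frac{\left(-13431\right) 66}{3988873} - \frac{4172903}{\frac{424087}{3235312}} = \left(-886446\right) \frac{1}{3988873} - \frac{13500643150736}{424087} = - \frac{886446}{3988873} - \frac{13500643150736}{424087} = - \frac{53852351322535985330}{1691629183951}$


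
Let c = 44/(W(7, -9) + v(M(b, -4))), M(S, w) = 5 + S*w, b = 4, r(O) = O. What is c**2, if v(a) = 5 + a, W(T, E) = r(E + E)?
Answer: 121/36 ≈ 3.3611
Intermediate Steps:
W(T, E) = 2*E (W(T, E) = E + E = 2*E)
c = -11/6 (c = 44/(2*(-9) + (5 + (5 + 4*(-4)))) = 44/(-18 + (5 + (5 - 16))) = 44/(-18 + (5 - 11)) = 44/(-18 - 6) = 44/(-24) = 44*(-1/24) = -11/6 ≈ -1.8333)
c**2 = (-11/6)**2 = 121/36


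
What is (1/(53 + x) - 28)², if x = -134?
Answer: 5148361/6561 ≈ 784.69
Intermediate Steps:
(1/(53 + x) - 28)² = (1/(53 - 134) - 28)² = (1/(-81) - 28)² = (-1/81 - 28)² = (-2269/81)² = 5148361/6561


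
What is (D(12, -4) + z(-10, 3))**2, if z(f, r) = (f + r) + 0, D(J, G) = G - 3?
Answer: 196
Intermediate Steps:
D(J, G) = -3 + G
z(f, r) = f + r
(D(12, -4) + z(-10, 3))**2 = ((-3 - 4) + (-10 + 3))**2 = (-7 - 7)**2 = (-14)**2 = 196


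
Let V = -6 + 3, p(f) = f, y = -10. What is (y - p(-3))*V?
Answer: 21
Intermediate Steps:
V = -3
(y - p(-3))*V = (-10 - 1*(-3))*(-3) = (-10 + 3)*(-3) = -7*(-3) = 21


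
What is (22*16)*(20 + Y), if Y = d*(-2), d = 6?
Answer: 2816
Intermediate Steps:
Y = -12 (Y = 6*(-2) = -12)
(22*16)*(20 + Y) = (22*16)*(20 - 12) = 352*8 = 2816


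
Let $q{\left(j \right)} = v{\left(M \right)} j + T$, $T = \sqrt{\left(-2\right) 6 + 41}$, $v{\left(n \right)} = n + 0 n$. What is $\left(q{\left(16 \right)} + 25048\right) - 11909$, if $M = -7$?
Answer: $13027 + \sqrt{29} \approx 13032.0$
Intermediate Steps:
$v{\left(n \right)} = n$ ($v{\left(n \right)} = n + 0 = n$)
$T = \sqrt{29}$ ($T = \sqrt{-12 + 41} = \sqrt{29} \approx 5.3852$)
$q{\left(j \right)} = \sqrt{29} - 7 j$ ($q{\left(j \right)} = - 7 j + \sqrt{29} = \sqrt{29} - 7 j$)
$\left(q{\left(16 \right)} + 25048\right) - 11909 = \left(\left(\sqrt{29} - 112\right) + 25048\right) - 11909 = \left(\left(-112 + \sqrt{29}\right) + 25048\right) - 11909 = \left(24936 + \sqrt{29}\right) - 11909 = 13027 + \sqrt{29}$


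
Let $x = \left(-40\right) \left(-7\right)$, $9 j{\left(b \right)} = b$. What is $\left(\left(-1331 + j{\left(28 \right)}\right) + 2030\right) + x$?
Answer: $\frac{8839}{9} \approx 982.11$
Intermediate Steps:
$j{\left(b \right)} = \frac{b}{9}$
$x = 280$
$\left(\left(-1331 + j{\left(28 \right)}\right) + 2030\right) + x = \left(\left(-1331 + \frac{1}{9} \cdot 28\right) + 2030\right) + 280 = \left(\left(-1331 + \frac{28}{9}\right) + 2030\right) + 280 = \left(- \frac{11951}{9} + 2030\right) + 280 = \frac{6319}{9} + 280 = \frac{8839}{9}$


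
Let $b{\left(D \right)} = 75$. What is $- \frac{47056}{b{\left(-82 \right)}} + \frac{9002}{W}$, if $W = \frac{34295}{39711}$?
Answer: $\frac{5039419226}{514425} \approx 9796.2$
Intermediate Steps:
$W = \frac{34295}{39711}$ ($W = 34295 \cdot \frac{1}{39711} = \frac{34295}{39711} \approx 0.86362$)
$- \frac{47056}{b{\left(-82 \right)}} + \frac{9002}{W} = - \frac{47056}{75} + \frac{9002}{\frac{34295}{39711}} = \left(-47056\right) \frac{1}{75} + 9002 \cdot \frac{39711}{34295} = - \frac{47056}{75} + \frac{357478422}{34295} = \frac{5039419226}{514425}$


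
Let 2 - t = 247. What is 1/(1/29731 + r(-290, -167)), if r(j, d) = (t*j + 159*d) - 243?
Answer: 29731/1315715675 ≈ 2.2597e-5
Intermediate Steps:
t = -245 (t = 2 - 1*247 = 2 - 247 = -245)
r(j, d) = -243 - 245*j + 159*d (r(j, d) = (-245*j + 159*d) - 243 = -243 - 245*j + 159*d)
1/(1/29731 + r(-290, -167)) = 1/(1/29731 + (-243 - 245*(-290) + 159*(-167))) = 1/(1/29731 + (-243 + 71050 - 26553)) = 1/(1/29731 + 44254) = 1/(1315715675/29731) = 29731/1315715675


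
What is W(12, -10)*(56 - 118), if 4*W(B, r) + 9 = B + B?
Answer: -465/2 ≈ -232.50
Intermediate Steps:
W(B, r) = -9/4 + B/2 (W(B, r) = -9/4 + (B + B)/4 = -9/4 + (2*B)/4 = -9/4 + B/2)
W(12, -10)*(56 - 118) = (-9/4 + (1/2)*12)*(56 - 118) = (-9/4 + 6)*(-62) = (15/4)*(-62) = -465/2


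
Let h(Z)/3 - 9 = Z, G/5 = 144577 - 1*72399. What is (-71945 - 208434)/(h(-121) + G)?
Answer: -280379/360554 ≈ -0.77763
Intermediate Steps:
G = 360890 (G = 5*(144577 - 1*72399) = 5*(144577 - 72399) = 5*72178 = 360890)
h(Z) = 27 + 3*Z
(-71945 - 208434)/(h(-121) + G) = (-71945 - 208434)/((27 + 3*(-121)) + 360890) = -280379/((27 - 363) + 360890) = -280379/(-336 + 360890) = -280379/360554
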